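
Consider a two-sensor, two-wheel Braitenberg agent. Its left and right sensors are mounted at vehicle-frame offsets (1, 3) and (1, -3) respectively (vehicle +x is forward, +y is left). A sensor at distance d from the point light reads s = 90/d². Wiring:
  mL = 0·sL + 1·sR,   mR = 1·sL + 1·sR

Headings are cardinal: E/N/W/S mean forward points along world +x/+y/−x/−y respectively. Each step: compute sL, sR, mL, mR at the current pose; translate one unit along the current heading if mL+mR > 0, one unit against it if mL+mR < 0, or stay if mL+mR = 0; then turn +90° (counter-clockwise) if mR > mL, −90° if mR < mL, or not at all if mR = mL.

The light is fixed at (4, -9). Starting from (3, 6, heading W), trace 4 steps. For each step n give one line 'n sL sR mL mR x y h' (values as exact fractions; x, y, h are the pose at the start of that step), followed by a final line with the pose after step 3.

n=0: pose=(3,6,W); sL=45/74, sR=45/164; mL=45/164, mR=5355/6068; mL+mR=1755/1517 → advance +1; mR−mL=45/74 → turn +1·90°
n=1: pose=(2,6,S); sL=90/197, sR=90/221; mL=90/221, mR=37620/43537; mL+mR=55350/43537 → advance +1; mR−mL=90/197 → turn +1·90°
n=2: pose=(2,5,E); sL=9/29, sR=45/61; mL=45/61, mR=1854/1769; mL+mR=3159/1769 → advance +1; mR−mL=9/29 → turn +1·90°
n=3: pose=(3,5,N); sL=90/241, sR=90/229; mL=90/229, mR=42300/55189; mL+mR=63990/55189 → advance +1; mR−mL=90/241 → turn +1·90°

0 45/74 45/164 45/164 5355/6068 3 6 W
1 90/197 90/221 90/221 37620/43537 2 6 S
2 9/29 45/61 45/61 1854/1769 2 5 E
3 90/241 90/229 90/229 42300/55189 3 5 N
final 3 6 W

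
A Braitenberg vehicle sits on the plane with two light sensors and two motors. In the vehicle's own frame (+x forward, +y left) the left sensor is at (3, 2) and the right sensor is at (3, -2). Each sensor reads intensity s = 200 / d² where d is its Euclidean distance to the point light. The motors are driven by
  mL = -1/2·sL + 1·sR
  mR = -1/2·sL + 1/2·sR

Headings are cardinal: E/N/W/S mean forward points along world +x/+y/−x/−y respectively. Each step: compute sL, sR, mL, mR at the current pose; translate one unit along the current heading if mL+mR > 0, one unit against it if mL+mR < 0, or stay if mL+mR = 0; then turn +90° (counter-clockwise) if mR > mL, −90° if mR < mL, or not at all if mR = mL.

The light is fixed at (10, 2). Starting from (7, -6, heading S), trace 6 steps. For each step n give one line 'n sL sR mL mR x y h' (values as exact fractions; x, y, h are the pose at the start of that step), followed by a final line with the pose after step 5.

n=0: pose=(7,-6,S); sL=100/61, sR=100/73; mL=2450/4453, mR=-600/4453; mL+mR=1850/4453 → advance +1; mR−mL=-50/73 → turn -1·90°
n=1: pose=(7,-7,W); sL=200/157, sR=40/17; mL=4580/2669, mR=1440/2669; mL+mR=6020/2669 → advance +1; mR−mL=-20/17 → turn -1·90°
n=2: pose=(6,-7,N); sL=25/9, sR=5; mL=65/18, mR=10/9; mL+mR=85/18 → advance +1; mR−mL=-5/2 → turn -1·90°
n=3: pose=(6,-6,E); sL=200/37, sR=200/101; mL=-2700/3737, mR=-6400/3737; mL+mR=-9100/3737 → advance -1; mR−mL=-100/101 → turn -1·90°
n=4: pose=(5,-6,S); sL=20/13, sR=20/17; mL=90/221, mR=-40/221; mL+mR=50/221 → advance +1; mR−mL=-10/17 → turn -1·90°
n=5: pose=(5,-7,W); sL=40/37, sR=200/113; mL=5140/4181, mR=1440/4181; mL+mR=6580/4181 → advance +1; mR−mL=-100/113 → turn -1·90°

0 100/61 100/73 2450/4453 -600/4453 7 -6 S
1 200/157 40/17 4580/2669 1440/2669 7 -7 W
2 25/9 5 65/18 10/9 6 -7 N
3 200/37 200/101 -2700/3737 -6400/3737 6 -6 E
4 20/13 20/17 90/221 -40/221 5 -6 S
5 40/37 200/113 5140/4181 1440/4181 5 -7 W
final 4 -7 N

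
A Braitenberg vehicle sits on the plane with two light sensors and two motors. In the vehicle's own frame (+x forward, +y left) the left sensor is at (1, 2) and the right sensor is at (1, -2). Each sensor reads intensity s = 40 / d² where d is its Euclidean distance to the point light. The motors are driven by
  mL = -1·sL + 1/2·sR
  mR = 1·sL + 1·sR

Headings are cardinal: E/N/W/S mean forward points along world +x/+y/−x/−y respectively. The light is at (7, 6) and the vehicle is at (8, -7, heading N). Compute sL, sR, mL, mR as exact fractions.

8/29 40/153 -644/4437 2384/4437

left sensor world pos  = (6, -6); dL² = 145
right sensor world pos = (10, -6); dR² = 153
sL = 40/145 = 8/29
sR = 40/153 = 40/153
mL = -1·sL + 1/2·sR = -644/4437
mR = 1·sL + 1·sR = 2384/4437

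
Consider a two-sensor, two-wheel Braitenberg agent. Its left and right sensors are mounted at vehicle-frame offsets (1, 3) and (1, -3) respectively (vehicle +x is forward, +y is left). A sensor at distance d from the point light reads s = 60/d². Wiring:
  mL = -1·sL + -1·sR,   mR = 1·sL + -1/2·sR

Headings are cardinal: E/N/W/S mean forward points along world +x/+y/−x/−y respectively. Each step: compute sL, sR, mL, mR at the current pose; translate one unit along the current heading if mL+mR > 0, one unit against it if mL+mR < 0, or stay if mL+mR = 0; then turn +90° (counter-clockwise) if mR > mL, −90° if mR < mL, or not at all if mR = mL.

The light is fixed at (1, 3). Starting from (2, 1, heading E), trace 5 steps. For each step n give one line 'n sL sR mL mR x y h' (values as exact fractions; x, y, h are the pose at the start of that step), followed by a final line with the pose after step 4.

n=0: pose=(2,1,E); sL=12, sR=60/29; mL=-408/29, mR=318/29; mL+mR=-90/29 → advance -1; mR−mL=726/29 → turn +1·90°
n=1: pose=(1,1,N); sL=6, sR=6; mL=-12, mR=3; mL+mR=-9 → advance -1; mR−mL=15 → turn +1·90°
n=2: pose=(1,0,W); sL=60/37, sR=60; mL=-2280/37, mR=-1050/37; mL+mR=-90 → advance -1; mR−mL=1230/37 → turn +1·90°
n=3: pose=(2,0,S); sL=15/8, sR=3; mL=-39/8, mR=3/8; mL+mR=-9/2 → advance -1; mR−mL=21/4 → turn +1·90°
n=4: pose=(2,1,E); sL=12, sR=60/29; mL=-408/29, mR=318/29; mL+mR=-90/29 → advance -1; mR−mL=726/29 → turn +1·90°

0 12 60/29 -408/29 318/29 2 1 E
1 6 6 -12 3 1 1 N
2 60/37 60 -2280/37 -1050/37 1 0 W
3 15/8 3 -39/8 3/8 2 0 S
4 12 60/29 -408/29 318/29 2 1 E
final 1 1 N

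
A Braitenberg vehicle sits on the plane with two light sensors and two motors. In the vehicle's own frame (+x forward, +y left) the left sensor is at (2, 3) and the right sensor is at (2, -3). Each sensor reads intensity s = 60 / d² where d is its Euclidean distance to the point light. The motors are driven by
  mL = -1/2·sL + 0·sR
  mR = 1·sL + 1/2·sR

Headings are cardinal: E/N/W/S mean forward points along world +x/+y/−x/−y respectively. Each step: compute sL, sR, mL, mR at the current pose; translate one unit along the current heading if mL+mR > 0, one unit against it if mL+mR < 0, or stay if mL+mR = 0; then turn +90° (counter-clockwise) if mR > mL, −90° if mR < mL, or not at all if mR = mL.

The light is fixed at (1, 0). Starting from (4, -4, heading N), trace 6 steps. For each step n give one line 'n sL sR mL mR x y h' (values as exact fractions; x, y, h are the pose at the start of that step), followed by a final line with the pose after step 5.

0 15 3/2 -15/2 63/4 4 -4 N
1 60/37 60 -30/37 1170/37 4 -3 W
2 6/5 30/13 -3/5 153/65 3 -3 S
3 60/17 12/13 -30/17 882/221 3 -4 E
4 15 3/2 -15/2 63/4 4 -4 N
5 60/37 60 -30/37 1170/37 4 -3 W
final 3 -3 S

n=0: pose=(4,-4,N); sL=15, sR=3/2; mL=-15/2, mR=63/4; mL+mR=33/4 → advance +1; mR−mL=93/4 → turn +1·90°
n=1: pose=(4,-3,W); sL=60/37, sR=60; mL=-30/37, mR=1170/37; mL+mR=1140/37 → advance +1; mR−mL=1200/37 → turn +1·90°
n=2: pose=(3,-3,S); sL=6/5, sR=30/13; mL=-3/5, mR=153/65; mL+mR=114/65 → advance +1; mR−mL=192/65 → turn +1·90°
n=3: pose=(3,-4,E); sL=60/17, sR=12/13; mL=-30/17, mR=882/221; mL+mR=492/221 → advance +1; mR−mL=1272/221 → turn +1·90°
n=4: pose=(4,-4,N); sL=15, sR=3/2; mL=-15/2, mR=63/4; mL+mR=33/4 → advance +1; mR−mL=93/4 → turn +1·90°
n=5: pose=(4,-3,W); sL=60/37, sR=60; mL=-30/37, mR=1170/37; mL+mR=1140/37 → advance +1; mR−mL=1200/37 → turn +1·90°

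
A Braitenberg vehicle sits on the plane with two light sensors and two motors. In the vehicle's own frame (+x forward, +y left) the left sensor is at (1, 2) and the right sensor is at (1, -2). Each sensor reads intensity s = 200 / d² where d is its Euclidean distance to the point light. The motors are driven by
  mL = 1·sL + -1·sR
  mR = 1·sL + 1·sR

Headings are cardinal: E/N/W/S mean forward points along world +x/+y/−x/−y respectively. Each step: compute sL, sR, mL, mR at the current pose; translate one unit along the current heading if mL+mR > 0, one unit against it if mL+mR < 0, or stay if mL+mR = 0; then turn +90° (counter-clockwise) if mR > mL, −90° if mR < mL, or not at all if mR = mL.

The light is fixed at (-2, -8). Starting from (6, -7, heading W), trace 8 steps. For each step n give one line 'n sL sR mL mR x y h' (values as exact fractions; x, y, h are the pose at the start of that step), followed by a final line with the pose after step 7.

0 4 100/29 16/29 216/29 6 -7 W
1 200/81 8 -448/81 848/81 5 -7 S
2 50/17 50/17 0 100/17 5 -8 E
3 200/37 200/101 12800/3737 27600/3737 6 -8 N
4 4 100/29 16/29 216/29 6 -7 W
5 200/81 8 -448/81 848/81 5 -7 S
6 50/17 50/17 0 100/17 5 -8 E
7 200/37 200/101 12800/3737 27600/3737 6 -8 N
final 6 -7 W

n=0: pose=(6,-7,W); sL=4, sR=100/29; mL=16/29, mR=216/29; mL+mR=8 → advance +1; mR−mL=200/29 → turn +1·90°
n=1: pose=(5,-7,S); sL=200/81, sR=8; mL=-448/81, mR=848/81; mL+mR=400/81 → advance +1; mR−mL=16 → turn +1·90°
n=2: pose=(5,-8,E); sL=50/17, sR=50/17; mL=0, mR=100/17; mL+mR=100/17 → advance +1; mR−mL=100/17 → turn +1·90°
n=3: pose=(6,-8,N); sL=200/37, sR=200/101; mL=12800/3737, mR=27600/3737; mL+mR=400/37 → advance +1; mR−mL=400/101 → turn +1·90°
n=4: pose=(6,-7,W); sL=4, sR=100/29; mL=16/29, mR=216/29; mL+mR=8 → advance +1; mR−mL=200/29 → turn +1·90°
n=5: pose=(5,-7,S); sL=200/81, sR=8; mL=-448/81, mR=848/81; mL+mR=400/81 → advance +1; mR−mL=16 → turn +1·90°
n=6: pose=(5,-8,E); sL=50/17, sR=50/17; mL=0, mR=100/17; mL+mR=100/17 → advance +1; mR−mL=100/17 → turn +1·90°
n=7: pose=(6,-8,N); sL=200/37, sR=200/101; mL=12800/3737, mR=27600/3737; mL+mR=400/37 → advance +1; mR−mL=400/101 → turn +1·90°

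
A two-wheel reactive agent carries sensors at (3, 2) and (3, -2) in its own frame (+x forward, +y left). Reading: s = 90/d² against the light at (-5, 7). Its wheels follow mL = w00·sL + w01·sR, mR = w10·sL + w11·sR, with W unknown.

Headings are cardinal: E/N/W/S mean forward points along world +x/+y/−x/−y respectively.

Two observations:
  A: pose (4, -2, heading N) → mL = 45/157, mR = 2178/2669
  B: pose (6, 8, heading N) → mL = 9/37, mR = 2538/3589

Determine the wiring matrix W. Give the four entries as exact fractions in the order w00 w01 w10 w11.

obs A: pose=(4,-2,N) → sL=18/17, sR=90/157, mL=45/157, mR=2178/2669
obs B: pose=(6,8,N) → sL=90/97, sR=18/37, mL=9/37, mR=2538/3589
sensor matrix S = [[18/17, 90/157], [90/97, 18/37]]; det S = -160704/9579041
solve [mL_A; mL_B] = S·[w00; w01] and [mR_A; mR_B] = S·[w10; w11]:
  w00 = 0, w01 = 1/2, w10 = 1/2, w11 = 1/2

0 1/2 1/2 1/2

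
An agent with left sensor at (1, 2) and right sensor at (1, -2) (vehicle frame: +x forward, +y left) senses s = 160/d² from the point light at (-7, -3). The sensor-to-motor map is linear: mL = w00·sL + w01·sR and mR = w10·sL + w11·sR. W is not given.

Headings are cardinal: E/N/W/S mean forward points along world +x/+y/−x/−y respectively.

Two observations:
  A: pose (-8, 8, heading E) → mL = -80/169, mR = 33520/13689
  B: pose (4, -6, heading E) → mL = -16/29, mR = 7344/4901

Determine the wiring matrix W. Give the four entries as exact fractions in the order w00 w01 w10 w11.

obs A: pose=(-8,8,E) → sL=160/169, sR=160/81, mL=-80/169, mR=33520/13689
obs B: pose=(4,-6,E) → sL=32/29, sR=160/169, mL=-16/29, mR=7344/4901
sensor matrix S = [[160/169, 160/81], [32/29, 160/169]]; det S = -86097920/67089789
solve [mL_A; mL_B] = S·[w00; w01] and [mR_A; mR_B] = S·[w10; w11]:
  w00 = -1/2, w01 = 0, w10 = 1/2, w11 = 1

-1/2 0 1/2 1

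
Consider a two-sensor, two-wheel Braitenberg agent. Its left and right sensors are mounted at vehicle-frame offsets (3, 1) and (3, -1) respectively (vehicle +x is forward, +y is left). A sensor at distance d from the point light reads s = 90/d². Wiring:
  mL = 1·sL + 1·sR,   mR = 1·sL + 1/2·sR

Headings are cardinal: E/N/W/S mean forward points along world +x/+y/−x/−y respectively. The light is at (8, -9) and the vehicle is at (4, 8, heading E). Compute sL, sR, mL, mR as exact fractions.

18/65 90/257 10476/16705 7551/16705

left sensor world pos  = (7, 9); dL² = 325
right sensor world pos = (7, 7); dR² = 257
sL = 90/325 = 18/65
sR = 90/257 = 90/257
mL = 1·sL + 1·sR = 10476/16705
mR = 1·sL + 1/2·sR = 7551/16705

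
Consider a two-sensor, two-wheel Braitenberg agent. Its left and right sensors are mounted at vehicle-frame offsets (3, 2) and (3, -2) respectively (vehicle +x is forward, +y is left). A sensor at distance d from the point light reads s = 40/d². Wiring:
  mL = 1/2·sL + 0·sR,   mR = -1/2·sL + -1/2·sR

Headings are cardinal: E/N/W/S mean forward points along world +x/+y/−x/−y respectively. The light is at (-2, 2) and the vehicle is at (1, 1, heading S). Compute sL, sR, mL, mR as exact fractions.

40/41 40/17 20/41 -1160/697

left sensor world pos  = (3, -2); dL² = 41
right sensor world pos = (-1, -2); dR² = 17
sL = 40/41 = 40/41
sR = 40/17 = 40/17
mL = 1/2·sL + 0·sR = 20/41
mR = -1/2·sL + -1/2·sR = -1160/697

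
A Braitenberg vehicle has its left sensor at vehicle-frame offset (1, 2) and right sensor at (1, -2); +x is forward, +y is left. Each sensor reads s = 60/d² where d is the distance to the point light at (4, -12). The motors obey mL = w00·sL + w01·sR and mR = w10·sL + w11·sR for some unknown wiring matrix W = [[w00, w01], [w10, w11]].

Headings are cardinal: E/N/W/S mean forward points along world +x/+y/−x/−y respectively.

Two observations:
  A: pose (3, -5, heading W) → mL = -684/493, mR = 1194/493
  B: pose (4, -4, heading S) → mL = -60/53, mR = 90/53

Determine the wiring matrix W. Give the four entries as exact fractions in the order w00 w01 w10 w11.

-1/2 -1/2 1 1/2

obs A: pose=(3,-5,W) → sL=60/29, sR=12/17, mL=-684/493, mR=1194/493
obs B: pose=(4,-4,S) → sL=60/53, sR=60/53, mL=-60/53, mR=90/53
sensor matrix S = [[60/29, 12/17], [60/53, 60/53]]; det S = 40320/26129
solve [mL_A; mL_B] = S·[w00; w01] and [mR_A; mR_B] = S·[w10; w11]:
  w00 = -1/2, w01 = -1/2, w10 = 1, w11 = 1/2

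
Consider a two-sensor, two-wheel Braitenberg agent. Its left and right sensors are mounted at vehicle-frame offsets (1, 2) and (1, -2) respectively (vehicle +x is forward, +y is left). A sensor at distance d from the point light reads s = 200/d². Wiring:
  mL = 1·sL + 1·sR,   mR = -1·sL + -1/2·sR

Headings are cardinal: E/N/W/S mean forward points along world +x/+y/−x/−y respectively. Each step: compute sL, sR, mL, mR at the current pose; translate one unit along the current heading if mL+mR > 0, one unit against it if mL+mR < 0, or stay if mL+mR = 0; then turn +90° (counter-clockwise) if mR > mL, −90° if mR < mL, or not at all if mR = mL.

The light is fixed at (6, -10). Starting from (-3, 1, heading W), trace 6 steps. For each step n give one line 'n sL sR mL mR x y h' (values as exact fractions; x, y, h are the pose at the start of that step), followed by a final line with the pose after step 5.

n=0: pose=(-3,1,W); sL=200/181, sR=200/269; mL=90000/48689, mR=-71900/48689; mL+mR=100/269 → advance +1; mR−mL=-161900/48689 → turn -1·90°
n=1: pose=(-4,1,N); sL=25/36, sR=25/26; mL=775/468, mR=-275/234; mL+mR=25/52 → advance +1; mR−mL=-1325/468 → turn -1·90°
n=2: pose=(-4,2,E); sL=200/277, sR=200/181; mL=91600/50137, mR=-63900/50137; mL+mR=100/181 → advance +1; mR−mL=-155500/50137 → turn -1·90°
n=3: pose=(-3,2,S); sL=20/17, sR=100/121; mL=4120/2057, mR=-3270/2057; mL+mR=50/121 → advance +1; mR−mL=-7390/2057 → turn -1·90°
n=4: pose=(-3,1,W); sL=200/181, sR=200/269; mL=90000/48689, mR=-71900/48689; mL+mR=100/269 → advance +1; mR−mL=-161900/48689 → turn -1·90°
n=5: pose=(-4,1,N); sL=25/36, sR=25/26; mL=775/468, mR=-275/234; mL+mR=25/52 → advance +1; mR−mL=-1325/468 → turn -1·90°

0 200/181 200/269 90000/48689 -71900/48689 -3 1 W
1 25/36 25/26 775/468 -275/234 -4 1 N
2 200/277 200/181 91600/50137 -63900/50137 -4 2 E
3 20/17 100/121 4120/2057 -3270/2057 -3 2 S
4 200/181 200/269 90000/48689 -71900/48689 -3 1 W
5 25/36 25/26 775/468 -275/234 -4 1 N
final -4 2 E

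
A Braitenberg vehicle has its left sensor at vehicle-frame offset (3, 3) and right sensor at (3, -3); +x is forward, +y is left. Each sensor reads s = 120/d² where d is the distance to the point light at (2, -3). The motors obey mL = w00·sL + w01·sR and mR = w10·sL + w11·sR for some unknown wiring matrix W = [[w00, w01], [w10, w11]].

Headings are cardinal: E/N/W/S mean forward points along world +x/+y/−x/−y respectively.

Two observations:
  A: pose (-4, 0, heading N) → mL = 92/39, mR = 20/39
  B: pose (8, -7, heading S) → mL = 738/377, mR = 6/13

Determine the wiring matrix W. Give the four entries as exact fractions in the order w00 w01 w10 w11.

obs A: pose=(-4,0,N) → sL=40/39, sR=8/3, mL=92/39, mR=20/39
obs B: pose=(8,-7,S) → sL=12/13, sR=60/29, mL=738/377, mR=6/13
sensor matrix S = [[40/39, 8/3], [12/13, 60/29]]; det S = -128/377
solve [mL_A; mL_B] = S·[w00; w01] and [mR_A; mR_B] = S·[w10; w11]:
  w00 = 1, w01 = 1/2, w10 = 1/2, w11 = 0

1 1/2 1/2 0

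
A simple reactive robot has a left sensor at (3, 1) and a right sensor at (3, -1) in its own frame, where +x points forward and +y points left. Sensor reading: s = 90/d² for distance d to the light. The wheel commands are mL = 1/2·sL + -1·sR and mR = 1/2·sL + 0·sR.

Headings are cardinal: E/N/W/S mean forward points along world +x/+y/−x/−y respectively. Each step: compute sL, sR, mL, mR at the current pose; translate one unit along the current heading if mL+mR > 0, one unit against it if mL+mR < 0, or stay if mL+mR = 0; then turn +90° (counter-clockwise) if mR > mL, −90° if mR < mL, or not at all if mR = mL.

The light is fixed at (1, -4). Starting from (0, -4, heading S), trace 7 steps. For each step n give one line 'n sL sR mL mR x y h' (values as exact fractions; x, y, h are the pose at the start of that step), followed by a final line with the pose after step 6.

0 10 90/13 -25/13 5 0 -4 S
1 45/2 45/4 0 45/4 0 -5 E
2 18 18 -9 9 1 -5 N
3 90/13 10 -85/13 45/13 1 -5 W
4 9/2 45/8 -27/8 9/4 2 -5 S
5 90/17 90/17 -45/17 45/17 2 -4 E
6 10 90/13 -25/13 5 2 -4 N
final 2 -3 W

n=0: pose=(0,-4,S); sL=10, sR=90/13; mL=-25/13, mR=5; mL+mR=40/13 → advance +1; mR−mL=90/13 → turn +1·90°
n=1: pose=(0,-5,E); sL=45/2, sR=45/4; mL=0, mR=45/4; mL+mR=45/4 → advance +1; mR−mL=45/4 → turn +1·90°
n=2: pose=(1,-5,N); sL=18, sR=18; mL=-9, mR=9; mL+mR=0 → advance +0; mR−mL=18 → turn +1·90°
n=3: pose=(1,-5,W); sL=90/13, sR=10; mL=-85/13, mR=45/13; mL+mR=-40/13 → advance -1; mR−mL=10 → turn +1·90°
n=4: pose=(2,-5,S); sL=9/2, sR=45/8; mL=-27/8, mR=9/4; mL+mR=-9/8 → advance -1; mR−mL=45/8 → turn +1·90°
n=5: pose=(2,-4,E); sL=90/17, sR=90/17; mL=-45/17, mR=45/17; mL+mR=0 → advance +0; mR−mL=90/17 → turn +1·90°
n=6: pose=(2,-4,N); sL=10, sR=90/13; mL=-25/13, mR=5; mL+mR=40/13 → advance +1; mR−mL=90/13 → turn +1·90°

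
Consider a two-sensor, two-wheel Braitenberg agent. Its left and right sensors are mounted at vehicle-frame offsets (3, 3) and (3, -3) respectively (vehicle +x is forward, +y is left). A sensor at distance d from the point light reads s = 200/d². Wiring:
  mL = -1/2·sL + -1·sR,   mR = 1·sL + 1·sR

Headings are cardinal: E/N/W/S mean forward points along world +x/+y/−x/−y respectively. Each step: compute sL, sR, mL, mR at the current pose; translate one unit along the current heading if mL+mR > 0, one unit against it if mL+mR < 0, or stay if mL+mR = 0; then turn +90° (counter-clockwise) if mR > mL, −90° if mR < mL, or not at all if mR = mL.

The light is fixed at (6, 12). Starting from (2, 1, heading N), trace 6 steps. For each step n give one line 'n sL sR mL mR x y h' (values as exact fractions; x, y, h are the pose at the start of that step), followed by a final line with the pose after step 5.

n=0: pose=(2,1,N); sL=200/113, sR=40/13; mL=-5820/1469, mR=7120/1469; mL+mR=100/113 → advance +1; mR−mL=12940/1469 → turn +1·90°
n=1: pose=(2,2,W); sL=100/109, sR=100/49; mL=-13350/5341, mR=15800/5341; mL+mR=50/109 → advance +1; mR−mL=29150/5341 → turn +1·90°
n=2: pose=(1,2,S); sL=200/173, sR=200/233; mL=-57900/40309, mR=81200/40309; mL+mR=100/173 → advance +1; mR−mL=139100/40309 → turn +1·90°
n=3: pose=(1,1,E); sL=50/17, sR=1; mL=-42/17, mR=67/17; mL+mR=25/17 → advance +1; mR−mL=109/17 → turn +1·90°
n=4: pose=(2,1,N); sL=200/113, sR=40/13; mL=-5820/1469, mR=7120/1469; mL+mR=100/113 → advance +1; mR−mL=12940/1469 → turn +1·90°
n=5: pose=(2,2,W); sL=100/109, sR=100/49; mL=-13350/5341, mR=15800/5341; mL+mR=50/109 → advance +1; mR−mL=29150/5341 → turn +1·90°

0 200/113 40/13 -5820/1469 7120/1469 2 1 N
1 100/109 100/49 -13350/5341 15800/5341 2 2 W
2 200/173 200/233 -57900/40309 81200/40309 1 2 S
3 50/17 1 -42/17 67/17 1 1 E
4 200/113 40/13 -5820/1469 7120/1469 2 1 N
5 100/109 100/49 -13350/5341 15800/5341 2 2 W
final 1 2 S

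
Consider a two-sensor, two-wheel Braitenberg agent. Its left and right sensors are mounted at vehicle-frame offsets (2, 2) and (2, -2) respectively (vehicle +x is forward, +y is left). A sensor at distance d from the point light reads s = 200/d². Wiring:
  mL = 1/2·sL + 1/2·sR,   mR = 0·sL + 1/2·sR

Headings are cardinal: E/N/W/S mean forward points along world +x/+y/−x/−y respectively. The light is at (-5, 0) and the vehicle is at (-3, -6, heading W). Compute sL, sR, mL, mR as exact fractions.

25/8 25/2 125/16 25/4

left sensor world pos  = (-5, -8); dL² = 64
right sensor world pos = (-5, -4); dR² = 16
sL = 200/64 = 25/8
sR = 200/16 = 25/2
mL = 1/2·sL + 1/2·sR = 125/16
mR = 0·sL + 1/2·sR = 25/4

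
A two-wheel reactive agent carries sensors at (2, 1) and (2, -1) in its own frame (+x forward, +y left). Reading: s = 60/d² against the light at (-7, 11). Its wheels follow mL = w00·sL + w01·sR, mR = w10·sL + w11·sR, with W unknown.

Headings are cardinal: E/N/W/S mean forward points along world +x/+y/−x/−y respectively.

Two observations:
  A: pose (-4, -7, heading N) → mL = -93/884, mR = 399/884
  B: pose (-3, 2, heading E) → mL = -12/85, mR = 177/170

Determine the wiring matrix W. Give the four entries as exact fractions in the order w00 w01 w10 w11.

obs A: pose=(-4,-7,N) → sL=3/13, sR=15/68, mL=-93/884, mR=399/884
obs B: pose=(-3,2,E) → sL=3/5, sR=15/34, mL=-12/85, mR=177/170
sensor matrix S = [[3/13, 15/68], [3/5, 15/34]]; det S = -27/884
solve [mL_A; mL_B] = S·[w00; w01] and [mR_A; mR_B] = S·[w10; w11]:
  w00 = 1/2, w01 = -1, w10 = 1, w11 = 1

1/2 -1 1 1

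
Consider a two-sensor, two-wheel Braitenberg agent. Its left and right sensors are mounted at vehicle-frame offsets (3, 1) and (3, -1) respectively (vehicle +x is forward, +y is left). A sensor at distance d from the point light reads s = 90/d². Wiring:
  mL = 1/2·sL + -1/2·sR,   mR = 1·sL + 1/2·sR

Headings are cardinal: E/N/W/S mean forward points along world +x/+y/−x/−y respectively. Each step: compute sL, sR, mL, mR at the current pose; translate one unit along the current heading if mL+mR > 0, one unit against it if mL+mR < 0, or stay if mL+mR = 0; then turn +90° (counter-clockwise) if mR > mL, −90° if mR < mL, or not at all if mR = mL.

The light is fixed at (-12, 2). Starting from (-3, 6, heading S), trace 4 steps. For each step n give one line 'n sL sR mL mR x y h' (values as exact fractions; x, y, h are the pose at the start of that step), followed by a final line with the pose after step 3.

n=0: pose=(-3,6,S); sL=90/101, sR=18/13; mL=-324/1313, mR=2079/1313; mL+mR=135/101 → advance +1; mR−mL=2403/1313 → turn +1·90°
n=1: pose=(-3,5,E); sL=9/16, sR=45/74; mL=-27/1184, mR=513/592; mL+mR=27/32 → advance +1; mR−mL=1053/1184 → turn +1·90°
n=2: pose=(-2,5,N); sL=10/13, sR=90/157; mL=200/2041, mR=2155/2041; mL+mR=15/13 → advance +1; mR−mL=1955/2041 → turn +1·90°
n=3: pose=(-2,6,W); sL=45/29, sR=45/37; mL=180/1073, mR=4635/2146; mL+mR=135/58 → advance +1; mR−mL=4275/2146 → turn +1·90°

0 90/101 18/13 -324/1313 2079/1313 -3 6 S
1 9/16 45/74 -27/1184 513/592 -3 5 E
2 10/13 90/157 200/2041 2155/2041 -2 5 N
3 45/29 45/37 180/1073 4635/2146 -2 6 W
final -3 6 S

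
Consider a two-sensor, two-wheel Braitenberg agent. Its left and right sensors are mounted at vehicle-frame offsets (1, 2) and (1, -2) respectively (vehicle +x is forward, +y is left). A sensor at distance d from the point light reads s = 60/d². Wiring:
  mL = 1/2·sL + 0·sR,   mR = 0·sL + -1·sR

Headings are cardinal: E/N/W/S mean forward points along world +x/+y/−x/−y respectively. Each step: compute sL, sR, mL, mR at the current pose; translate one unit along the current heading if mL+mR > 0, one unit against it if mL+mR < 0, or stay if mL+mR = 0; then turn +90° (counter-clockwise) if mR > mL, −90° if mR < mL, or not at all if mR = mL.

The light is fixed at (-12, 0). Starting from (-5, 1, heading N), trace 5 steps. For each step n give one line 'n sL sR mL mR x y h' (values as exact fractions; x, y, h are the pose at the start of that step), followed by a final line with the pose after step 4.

n=0: pose=(-5,1,N); sL=60/29, sR=12/17; mL=30/29, mR=-12/17; mL+mR=162/493 → advance +1; mR−mL=-858/493 → turn -1·90°
n=1: pose=(-5,2,E); sL=3/4, sR=15/16; mL=3/8, mR=-15/16; mL+mR=-9/16 → advance -1; mR−mL=-21/16 → turn -1·90°
n=2: pose=(-6,2,S); sL=12/13, sR=60/17; mL=6/13, mR=-60/17; mL+mR=-678/221 → advance -1; mR−mL=-882/221 → turn -1·90°
n=3: pose=(-6,3,W); sL=30/13, sR=6/5; mL=15/13, mR=-6/5; mL+mR=-3/65 → advance -1; mR−mL=-153/65 → turn -1·90°
n=4: pose=(-5,3,N); sL=60/41, sR=60/97; mL=30/41, mR=-60/97; mL+mR=450/3977 → advance +1; mR−mL=-5370/3977 → turn -1·90°

0 60/29 12/17 30/29 -12/17 -5 1 N
1 3/4 15/16 3/8 -15/16 -5 2 E
2 12/13 60/17 6/13 -60/17 -6 2 S
3 30/13 6/5 15/13 -6/5 -6 3 W
4 60/41 60/97 30/41 -60/97 -5 3 N
final -5 4 E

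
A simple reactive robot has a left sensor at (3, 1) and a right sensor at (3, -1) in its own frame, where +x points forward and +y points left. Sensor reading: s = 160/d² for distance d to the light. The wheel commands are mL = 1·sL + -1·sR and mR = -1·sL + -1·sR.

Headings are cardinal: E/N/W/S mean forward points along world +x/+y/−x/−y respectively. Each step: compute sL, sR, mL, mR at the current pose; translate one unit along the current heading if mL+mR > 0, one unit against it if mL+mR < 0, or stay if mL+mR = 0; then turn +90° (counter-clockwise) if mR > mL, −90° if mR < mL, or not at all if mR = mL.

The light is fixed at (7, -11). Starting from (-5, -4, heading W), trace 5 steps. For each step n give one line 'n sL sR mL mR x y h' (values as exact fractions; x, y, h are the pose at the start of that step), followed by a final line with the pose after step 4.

0 160/261 160/289 4480/75429 -88000/75429 -5 -4 W
1 40/61 4/5 -44/305 -444/305 -4 -4 N
2 160/113 160/89 -3840/10057 -32320/10057 -4 -5 E
3 16/13 80/89 384/1157 -2464/1157 -5 -5 S
4 160/261 160/289 4480/75429 -88000/75429 -5 -4 W
final -4 -4 N

n=0: pose=(-5,-4,W); sL=160/261, sR=160/289; mL=4480/75429, mR=-88000/75429; mL+mR=-320/289 → advance -1; mR−mL=-320/261 → turn -1·90°
n=1: pose=(-4,-4,N); sL=40/61, sR=4/5; mL=-44/305, mR=-444/305; mL+mR=-8/5 → advance -1; mR−mL=-80/61 → turn -1·90°
n=2: pose=(-4,-5,E); sL=160/113, sR=160/89; mL=-3840/10057, mR=-32320/10057; mL+mR=-320/89 → advance -1; mR−mL=-320/113 → turn -1·90°
n=3: pose=(-5,-5,S); sL=16/13, sR=80/89; mL=384/1157, mR=-2464/1157; mL+mR=-160/89 → advance -1; mR−mL=-32/13 → turn -1·90°
n=4: pose=(-5,-4,W); sL=160/261, sR=160/289; mL=4480/75429, mR=-88000/75429; mL+mR=-320/289 → advance -1; mR−mL=-320/261 → turn -1·90°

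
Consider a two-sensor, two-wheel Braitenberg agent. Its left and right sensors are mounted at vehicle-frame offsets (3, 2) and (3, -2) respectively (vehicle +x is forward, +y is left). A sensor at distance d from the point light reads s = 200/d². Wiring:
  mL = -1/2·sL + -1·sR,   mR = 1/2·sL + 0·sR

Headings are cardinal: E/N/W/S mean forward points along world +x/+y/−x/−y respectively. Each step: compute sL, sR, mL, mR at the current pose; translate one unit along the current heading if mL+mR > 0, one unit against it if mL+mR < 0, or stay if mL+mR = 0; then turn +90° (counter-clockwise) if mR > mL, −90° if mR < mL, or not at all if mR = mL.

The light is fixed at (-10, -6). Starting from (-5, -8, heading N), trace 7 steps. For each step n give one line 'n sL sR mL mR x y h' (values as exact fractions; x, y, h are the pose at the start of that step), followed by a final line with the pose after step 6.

n=0: pose=(-5,-8,N); sL=20, sR=4; mL=-14, mR=10; mL+mR=-4 → advance -1; mR−mL=24 → turn +1·90°
n=1: pose=(-5,-9,W); sL=200/29, sR=40; mL=-1260/29, mR=100/29; mL+mR=-40 → advance -1; mR−mL=1360/29 → turn +1·90°
n=2: pose=(-4,-9,S); sL=2, sR=50/13; mL=-63/13, mR=1; mL+mR=-50/13 → advance -1; mR−mL=76/13 → turn +1·90°
n=3: pose=(-4,-8,E); sL=200/81, sR=200/97; mL=-25900/7857, mR=100/81; mL+mR=-200/97 → advance -1; mR−mL=35600/7857 → turn +1·90°
n=4: pose=(-5,-8,N); sL=20, sR=4; mL=-14, mR=10; mL+mR=-4 → advance -1; mR−mL=24 → turn +1·90°
n=5: pose=(-5,-9,W); sL=200/29, sR=40; mL=-1260/29, mR=100/29; mL+mR=-40 → advance -1; mR−mL=1360/29 → turn +1·90°
n=6: pose=(-4,-9,S); sL=2, sR=50/13; mL=-63/13, mR=1; mL+mR=-50/13 → advance -1; mR−mL=76/13 → turn +1·90°

0 20 4 -14 10 -5 -8 N
1 200/29 40 -1260/29 100/29 -5 -9 W
2 2 50/13 -63/13 1 -4 -9 S
3 200/81 200/97 -25900/7857 100/81 -4 -8 E
4 20 4 -14 10 -5 -8 N
5 200/29 40 -1260/29 100/29 -5 -9 W
6 2 50/13 -63/13 1 -4 -9 S
final -4 -8 E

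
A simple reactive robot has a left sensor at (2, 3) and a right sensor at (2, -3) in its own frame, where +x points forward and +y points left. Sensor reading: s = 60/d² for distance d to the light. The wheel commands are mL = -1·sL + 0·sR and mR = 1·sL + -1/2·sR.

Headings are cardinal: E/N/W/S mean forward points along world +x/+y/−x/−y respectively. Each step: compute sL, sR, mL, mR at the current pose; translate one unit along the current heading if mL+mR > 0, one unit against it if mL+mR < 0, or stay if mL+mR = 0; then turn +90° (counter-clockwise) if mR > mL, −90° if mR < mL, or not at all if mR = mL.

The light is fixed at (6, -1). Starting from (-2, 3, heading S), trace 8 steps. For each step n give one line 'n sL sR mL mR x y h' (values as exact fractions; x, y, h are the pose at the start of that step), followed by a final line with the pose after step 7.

n=0: pose=(-2,3,S); sL=60/29, sR=12/25; mL=-60/29, mR=1326/725; mL+mR=-6/25 → advance -1; mR−mL=2826/725 → turn +1·90°
n=1: pose=(-2,4,E); sL=3/5, sR=3/2; mL=-3/5, mR=-3/20; mL+mR=-3/4 → advance -1; mR−mL=9/20 → turn +1·90°
n=2: pose=(-3,4,N); sL=60/193, sR=12/17; mL=-60/193, mR=-138/3281; mL+mR=-6/17 → advance -1; mR−mL=882/3281 → turn +1·90°
n=3: pose=(-3,3,W); sL=30/61, sR=6/17; mL=-30/61, mR=327/1037; mL+mR=-3/17 → advance -1; mR−mL=837/1037 → turn +1·90°
n=4: pose=(-2,3,S); sL=60/29, sR=12/25; mL=-60/29, mR=1326/725; mL+mR=-6/25 → advance -1; mR−mL=2826/725 → turn +1·90°
n=5: pose=(-2,4,E); sL=3/5, sR=3/2; mL=-3/5, mR=-3/20; mL+mR=-3/4 → advance -1; mR−mL=9/20 → turn +1·90°
n=6: pose=(-3,4,N); sL=60/193, sR=12/17; mL=-60/193, mR=-138/3281; mL+mR=-6/17 → advance -1; mR−mL=882/3281 → turn +1·90°
n=7: pose=(-3,3,W); sL=30/61, sR=6/17; mL=-30/61, mR=327/1037; mL+mR=-3/17 → advance -1; mR−mL=837/1037 → turn +1·90°

0 60/29 12/25 -60/29 1326/725 -2 3 S
1 3/5 3/2 -3/5 -3/20 -2 4 E
2 60/193 12/17 -60/193 -138/3281 -3 4 N
3 30/61 6/17 -30/61 327/1037 -3 3 W
4 60/29 12/25 -60/29 1326/725 -2 3 S
5 3/5 3/2 -3/5 -3/20 -2 4 E
6 60/193 12/17 -60/193 -138/3281 -3 4 N
7 30/61 6/17 -30/61 327/1037 -3 3 W
final -2 3 S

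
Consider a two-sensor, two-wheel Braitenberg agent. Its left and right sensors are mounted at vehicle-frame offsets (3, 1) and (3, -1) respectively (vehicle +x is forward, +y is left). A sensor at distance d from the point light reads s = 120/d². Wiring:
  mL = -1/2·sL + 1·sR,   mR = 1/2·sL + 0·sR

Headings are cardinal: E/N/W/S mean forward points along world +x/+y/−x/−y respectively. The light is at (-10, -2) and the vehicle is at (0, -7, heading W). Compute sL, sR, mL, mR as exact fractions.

left sensor world pos  = (-3, -8); dL² = 85
right sensor world pos = (-3, -6); dR² = 65
sL = 120/85 = 24/17
sR = 120/65 = 24/13
mL = -1/2·sL + 1·sR = 252/221
mR = 1/2·sL + 0·sR = 12/17

24/17 24/13 252/221 12/17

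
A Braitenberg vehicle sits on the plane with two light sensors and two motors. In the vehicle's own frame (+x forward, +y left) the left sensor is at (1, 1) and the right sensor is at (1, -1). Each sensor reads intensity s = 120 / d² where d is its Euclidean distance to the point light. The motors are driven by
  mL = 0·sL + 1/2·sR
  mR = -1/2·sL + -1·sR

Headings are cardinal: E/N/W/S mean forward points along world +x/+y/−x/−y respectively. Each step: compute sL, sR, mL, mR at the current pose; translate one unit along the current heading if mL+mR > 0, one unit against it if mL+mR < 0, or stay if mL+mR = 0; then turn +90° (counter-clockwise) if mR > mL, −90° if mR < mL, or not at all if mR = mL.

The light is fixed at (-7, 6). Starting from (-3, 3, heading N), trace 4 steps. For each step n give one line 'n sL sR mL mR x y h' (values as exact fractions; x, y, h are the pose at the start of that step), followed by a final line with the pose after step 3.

n=0: pose=(-3,3,N); sL=120/13, sR=120/29; mL=60/29, mR=-3300/377; mL+mR=-2520/377 → advance -1; mR−mL=-4080/377 → turn -1·90°
n=1: pose=(-3,2,E); sL=60/17, sR=12/5; mL=6/5, mR=-354/85; mL+mR=-252/85 → advance -1; mR−mL=-456/85 → turn -1·90°
n=2: pose=(-4,2,S); sL=120/41, sR=120/29; mL=60/29, mR=-6660/1189; mL+mR=-4200/1189 → advance -1; mR−mL=-9120/1189 → turn -1·90°
n=3: pose=(-4,3,W); sL=6, sR=15; mL=15/2, mR=-18; mL+mR=-21/2 → advance -1; mR−mL=-51/2 → turn -1·90°

0 120/13 120/29 60/29 -3300/377 -3 3 N
1 60/17 12/5 6/5 -354/85 -3 2 E
2 120/41 120/29 60/29 -6660/1189 -4 2 S
3 6 15 15/2 -18 -4 3 W
final -3 3 N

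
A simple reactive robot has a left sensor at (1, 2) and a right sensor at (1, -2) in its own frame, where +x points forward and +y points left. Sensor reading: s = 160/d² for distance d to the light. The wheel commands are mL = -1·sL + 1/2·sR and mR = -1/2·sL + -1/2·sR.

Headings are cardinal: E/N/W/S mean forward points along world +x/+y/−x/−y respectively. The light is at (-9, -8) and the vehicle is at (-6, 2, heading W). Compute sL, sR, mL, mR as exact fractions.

left sensor world pos  = (-7, 0); dL² = 68
right sensor world pos = (-7, 4); dR² = 148
sL = 160/68 = 40/17
sR = 160/148 = 40/37
mL = -1·sL + 1/2·sR = -1140/629
mR = -1/2·sL + -1/2·sR = -1080/629

40/17 40/37 -1140/629 -1080/629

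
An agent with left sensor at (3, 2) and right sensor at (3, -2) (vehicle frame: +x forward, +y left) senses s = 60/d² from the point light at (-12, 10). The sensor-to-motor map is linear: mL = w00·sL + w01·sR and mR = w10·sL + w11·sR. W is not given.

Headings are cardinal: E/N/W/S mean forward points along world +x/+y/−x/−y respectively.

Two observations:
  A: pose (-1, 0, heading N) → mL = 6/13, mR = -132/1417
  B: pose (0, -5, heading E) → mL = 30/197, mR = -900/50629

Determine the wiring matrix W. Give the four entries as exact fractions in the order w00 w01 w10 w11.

1 0 -1/2 1/2

obs A: pose=(-1,0,N) → sL=6/13, sR=30/109, mL=6/13, mR=-132/1417
obs B: pose=(0,-5,E) → sL=30/197, sR=30/257, mL=30/197, mR=-900/50629
sensor matrix S = [[6/13, 30/109], [30/197, 30/257]]; det S = 858240/71741293
solve [mL_A; mL_B] = S·[w00; w01] and [mR_A; mR_B] = S·[w10; w11]:
  w00 = 1, w01 = 0, w10 = -1/2, w11 = 1/2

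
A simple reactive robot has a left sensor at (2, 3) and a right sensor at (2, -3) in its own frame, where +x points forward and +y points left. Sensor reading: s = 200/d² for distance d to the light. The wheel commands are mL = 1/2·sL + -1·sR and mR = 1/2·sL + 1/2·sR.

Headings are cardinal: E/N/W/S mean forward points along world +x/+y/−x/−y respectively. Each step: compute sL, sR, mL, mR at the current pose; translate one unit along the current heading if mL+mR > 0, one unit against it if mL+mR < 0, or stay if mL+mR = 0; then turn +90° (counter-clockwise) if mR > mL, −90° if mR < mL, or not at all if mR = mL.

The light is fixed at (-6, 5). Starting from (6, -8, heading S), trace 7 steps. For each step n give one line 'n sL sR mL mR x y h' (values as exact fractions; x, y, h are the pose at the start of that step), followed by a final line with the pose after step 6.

0 4/9 100/153 -22/51 28/51 6 -8 S
1 200/317 40/97 -2980/30749 16040/30749 6 -9 E
2 50/61 1/2 -11/122 161/244 7 -9 N
3 200/377 200/221 -4100/6409 4600/6409 7 -8 W
4 4/9 100/153 -22/51 28/51 6 -8 S
5 200/317 40/97 -2980/30749 16040/30749 6 -9 E
6 50/61 1/2 -11/122 161/244 7 -9 N
final 7 -8 W

n=0: pose=(6,-8,S); sL=4/9, sR=100/153; mL=-22/51, mR=28/51; mL+mR=2/17 → advance +1; mR−mL=50/51 → turn +1·90°
n=1: pose=(6,-9,E); sL=200/317, sR=40/97; mL=-2980/30749, mR=16040/30749; mL+mR=13060/30749 → advance +1; mR−mL=60/97 → turn +1·90°
n=2: pose=(7,-9,N); sL=50/61, sR=1/2; mL=-11/122, mR=161/244; mL+mR=139/244 → advance +1; mR−mL=3/4 → turn +1·90°
n=3: pose=(7,-8,W); sL=200/377, sR=200/221; mL=-4100/6409, mR=4600/6409; mL+mR=500/6409 → advance +1; mR−mL=300/221 → turn +1·90°
n=4: pose=(6,-8,S); sL=4/9, sR=100/153; mL=-22/51, mR=28/51; mL+mR=2/17 → advance +1; mR−mL=50/51 → turn +1·90°
n=5: pose=(6,-9,E); sL=200/317, sR=40/97; mL=-2980/30749, mR=16040/30749; mL+mR=13060/30749 → advance +1; mR−mL=60/97 → turn +1·90°
n=6: pose=(7,-9,N); sL=50/61, sR=1/2; mL=-11/122, mR=161/244; mL+mR=139/244 → advance +1; mR−mL=3/4 → turn +1·90°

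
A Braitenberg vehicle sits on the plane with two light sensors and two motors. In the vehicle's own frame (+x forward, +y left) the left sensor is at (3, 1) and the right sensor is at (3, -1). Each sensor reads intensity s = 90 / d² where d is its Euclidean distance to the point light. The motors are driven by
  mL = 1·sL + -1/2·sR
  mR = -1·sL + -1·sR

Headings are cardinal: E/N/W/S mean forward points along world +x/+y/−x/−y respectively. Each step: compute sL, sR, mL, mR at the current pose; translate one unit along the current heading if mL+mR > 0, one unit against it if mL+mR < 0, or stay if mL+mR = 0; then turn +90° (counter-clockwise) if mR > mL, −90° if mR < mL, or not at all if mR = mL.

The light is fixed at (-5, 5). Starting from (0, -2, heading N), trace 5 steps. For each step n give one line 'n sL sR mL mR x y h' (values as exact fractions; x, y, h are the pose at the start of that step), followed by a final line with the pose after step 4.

0 45/16 45/26 405/208 -945/208 0 -2 N
1 90/113 18/29 1593/3277 -4644/3277 0 -3 E
2 45/73 9/13 513/1898 -1242/949 -1 -3 S
3 18/13 90/37 81/481 -1836/481 -1 -2 W
4 45/16 45/26 405/208 -945/208 0 -2 N
final 0 -3 E

n=0: pose=(0,-2,N); sL=45/16, sR=45/26; mL=405/208, mR=-945/208; mL+mR=-135/52 → advance -1; mR−mL=-675/104 → turn -1·90°
n=1: pose=(0,-3,E); sL=90/113, sR=18/29; mL=1593/3277, mR=-4644/3277; mL+mR=-27/29 → advance -1; mR−mL=-6237/3277 → turn -1·90°
n=2: pose=(-1,-3,S); sL=45/73, sR=9/13; mL=513/1898, mR=-1242/949; mL+mR=-27/26 → advance -1; mR−mL=-2997/1898 → turn -1·90°
n=3: pose=(-1,-2,W); sL=18/13, sR=90/37; mL=81/481, mR=-1836/481; mL+mR=-135/37 → advance -1; mR−mL=-1917/481 → turn -1·90°
n=4: pose=(0,-2,N); sL=45/16, sR=45/26; mL=405/208, mR=-945/208; mL+mR=-135/52 → advance -1; mR−mL=-675/104 → turn -1·90°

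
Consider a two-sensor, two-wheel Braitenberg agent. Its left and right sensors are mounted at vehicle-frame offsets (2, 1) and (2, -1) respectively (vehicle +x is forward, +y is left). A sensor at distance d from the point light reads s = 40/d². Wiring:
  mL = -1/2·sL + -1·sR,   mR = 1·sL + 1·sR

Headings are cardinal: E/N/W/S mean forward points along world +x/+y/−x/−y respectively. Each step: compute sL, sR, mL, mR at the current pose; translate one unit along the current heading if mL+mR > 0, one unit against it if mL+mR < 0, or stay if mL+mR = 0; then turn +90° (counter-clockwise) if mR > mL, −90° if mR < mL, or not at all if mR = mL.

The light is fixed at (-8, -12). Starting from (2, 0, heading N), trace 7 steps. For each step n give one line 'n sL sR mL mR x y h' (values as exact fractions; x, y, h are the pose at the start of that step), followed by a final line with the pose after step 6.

n=0: pose=(2,0,N); sL=40/277, sR=40/317; mL=-17420/87809, mR=23760/87809; mL+mR=20/277 → advance +1; mR−mL=41180/87809 → turn +1·90°
n=1: pose=(2,1,W); sL=5/26, sR=2/13; mL=-1/4, mR=9/26; mL+mR=5/52 → advance +1; mR−mL=31/52 → turn +1·90°
n=2: pose=(1,1,S); sL=40/221, sR=8/37; mL=-2508/8177, mR=3248/8177; mL+mR=20/221 → advance +1; mR−mL=5756/8177 → turn +1·90°
n=3: pose=(1,0,E); sL=4/29, sR=20/121; mL=-822/3509, mR=1064/3509; mL+mR=2/29 → advance +1; mR−mL=1886/3509 → turn +1·90°
n=4: pose=(2,0,N); sL=40/277, sR=40/317; mL=-17420/87809, mR=23760/87809; mL+mR=20/277 → advance +1; mR−mL=41180/87809 → turn +1·90°
n=5: pose=(2,1,W); sL=5/26, sR=2/13; mL=-1/4, mR=9/26; mL+mR=5/52 → advance +1; mR−mL=31/52 → turn +1·90°
n=6: pose=(1,1,S); sL=40/221, sR=8/37; mL=-2508/8177, mR=3248/8177; mL+mR=20/221 → advance +1; mR−mL=5756/8177 → turn +1·90°

0 40/277 40/317 -17420/87809 23760/87809 2 0 N
1 5/26 2/13 -1/4 9/26 2 1 W
2 40/221 8/37 -2508/8177 3248/8177 1 1 S
3 4/29 20/121 -822/3509 1064/3509 1 0 E
4 40/277 40/317 -17420/87809 23760/87809 2 0 N
5 5/26 2/13 -1/4 9/26 2 1 W
6 40/221 8/37 -2508/8177 3248/8177 1 1 S
final 1 0 E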